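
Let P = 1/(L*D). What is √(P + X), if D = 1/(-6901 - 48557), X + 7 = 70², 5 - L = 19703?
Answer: √1076888454/469 ≈ 69.970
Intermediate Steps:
L = -19698 (L = 5 - 1*19703 = 5 - 19703 = -19698)
X = 4893 (X = -7 + 70² = -7 + 4900 = 4893)
D = -1/55458 (D = 1/(-55458) = -1/55458 ≈ -1.8032e-5)
P = 9243/3283 (P = 1/((-19698)*(-1/55458)) = -1/19698*(-55458) = 9243/3283 ≈ 2.8154)
√(P + X) = √(9243/3283 + 4893) = √(16072962/3283) = √1076888454/469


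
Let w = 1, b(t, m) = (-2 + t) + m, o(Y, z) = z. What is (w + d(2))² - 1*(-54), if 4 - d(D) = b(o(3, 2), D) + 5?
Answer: 58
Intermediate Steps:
b(t, m) = -2 + m + t
d(D) = -1 - D (d(D) = 4 - ((-2 + D + 2) + 5) = 4 - (D + 5) = 4 - (5 + D) = 4 + (-5 - D) = -1 - D)
(w + d(2))² - 1*(-54) = (1 + (-1 - 1*2))² - 1*(-54) = (1 + (-1 - 2))² + 54 = (1 - 3)² + 54 = (-2)² + 54 = 4 + 54 = 58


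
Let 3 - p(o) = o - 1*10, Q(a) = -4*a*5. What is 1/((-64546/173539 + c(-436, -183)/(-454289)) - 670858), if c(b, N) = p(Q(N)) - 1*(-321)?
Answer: -78836858771/52888366146742598 ≈ -1.4906e-6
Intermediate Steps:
Q(a) = -20*a
p(o) = 13 - o (p(o) = 3 - (o - 1*10) = 3 - (o - 10) = 3 - (-10 + o) = 3 + (10 - o) = 13 - o)
c(b, N) = 334 + 20*N (c(b, N) = (13 - (-20)*N) - 1*(-321) = (13 + 20*N) + 321 = 334 + 20*N)
1/((-64546/173539 + c(-436, -183)/(-454289)) - 670858) = 1/((-64546/173539 + (334 + 20*(-183))/(-454289)) - 670858) = 1/((-64546*1/173539 + (334 - 3660)*(-1/454289)) - 670858) = 1/((-64546/173539 - 3326*(-1/454289)) - 670858) = 1/((-64546/173539 + 3326/454289) - 670858) = 1/(-28745347080/78836858771 - 670858) = 1/(-52888366146742598/78836858771) = -78836858771/52888366146742598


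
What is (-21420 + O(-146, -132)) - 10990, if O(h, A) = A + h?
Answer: -32688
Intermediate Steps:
(-21420 + O(-146, -132)) - 10990 = (-21420 + (-132 - 146)) - 10990 = (-21420 - 278) - 10990 = -21698 - 10990 = -32688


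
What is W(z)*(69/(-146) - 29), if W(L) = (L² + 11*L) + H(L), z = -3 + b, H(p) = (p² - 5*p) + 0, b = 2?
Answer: 8606/73 ≈ 117.89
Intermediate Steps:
H(p) = p² - 5*p
z = -1 (z = -3 + 2 = -1)
W(L) = L² + 11*L + L*(-5 + L) (W(L) = (L² + 11*L) + L*(-5 + L) = L² + 11*L + L*(-5 + L))
W(z)*(69/(-146) - 29) = (2*(-1)*(3 - 1))*(69/(-146) - 29) = (2*(-1)*2)*(69*(-1/146) - 29) = -4*(-69/146 - 29) = -4*(-4303/146) = 8606/73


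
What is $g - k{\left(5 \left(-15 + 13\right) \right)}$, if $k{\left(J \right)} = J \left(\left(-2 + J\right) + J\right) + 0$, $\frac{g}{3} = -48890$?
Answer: $-146890$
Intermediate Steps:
$g = -146670$ ($g = 3 \left(-48890\right) = -146670$)
$k{\left(J \right)} = J \left(-2 + 2 J\right)$ ($k{\left(J \right)} = J \left(-2 + 2 J\right) + 0 = J \left(-2 + 2 J\right)$)
$g - k{\left(5 \left(-15 + 13\right) \right)} = -146670 - 2 \cdot 5 \left(-15 + 13\right) \left(-1 + 5 \left(-15 + 13\right)\right) = -146670 - 2 \cdot 5 \left(-2\right) \left(-1 + 5 \left(-2\right)\right) = -146670 - 2 \left(-10\right) \left(-1 - 10\right) = -146670 - 2 \left(-10\right) \left(-11\right) = -146670 - 220 = -146890$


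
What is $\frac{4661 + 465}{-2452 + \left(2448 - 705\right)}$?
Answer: $- \frac{5126}{709} \approx -7.2299$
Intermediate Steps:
$\frac{4661 + 465}{-2452 + \left(2448 - 705\right)} = \frac{5126}{-2452 + 1743} = \frac{5126}{-709} = 5126 \left(- \frac{1}{709}\right) = - \frac{5126}{709}$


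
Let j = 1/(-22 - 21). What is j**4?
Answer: 1/3418801 ≈ 2.9250e-7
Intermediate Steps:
j = -1/43 (j = 1/(-43) = -1/43 ≈ -0.023256)
j**4 = (-1/43)**4 = 1/3418801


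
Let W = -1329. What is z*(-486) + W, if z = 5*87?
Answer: -212739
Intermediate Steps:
z = 435
z*(-486) + W = 435*(-486) - 1329 = -211410 - 1329 = -212739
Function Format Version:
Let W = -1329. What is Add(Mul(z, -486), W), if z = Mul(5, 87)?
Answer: -212739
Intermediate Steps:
z = 435
Add(Mul(z, -486), W) = Add(Mul(435, -486), -1329) = Add(-211410, -1329) = -212739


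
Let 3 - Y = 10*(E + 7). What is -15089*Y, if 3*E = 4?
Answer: 3636449/3 ≈ 1.2122e+6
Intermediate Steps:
E = 4/3 (E = (1/3)*4 = 4/3 ≈ 1.3333)
Y = -241/3 (Y = 3 - 10*(4/3 + 7) = 3 - 10*25/3 = 3 - 1*250/3 = 3 - 250/3 = -241/3 ≈ -80.333)
-15089*Y = -15089*(-241/3) = 3636449/3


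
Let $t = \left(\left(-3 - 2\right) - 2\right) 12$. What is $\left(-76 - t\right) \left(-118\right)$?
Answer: $-944$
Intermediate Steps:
$t = -84$ ($t = \left(\left(-3 - 2\right) - 2\right) 12 = \left(-5 - 2\right) 12 = \left(-7\right) 12 = -84$)
$\left(-76 - t\right) \left(-118\right) = \left(-76 - -84\right) \left(-118\right) = \left(-76 + 84\right) \left(-118\right) = 8 \left(-118\right) = -944$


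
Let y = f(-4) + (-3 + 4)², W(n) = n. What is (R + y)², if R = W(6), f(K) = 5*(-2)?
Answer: 9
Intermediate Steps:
f(K) = -10
y = -9 (y = -10 + (-3 + 4)² = -10 + 1² = -10 + 1 = -9)
R = 6
(R + y)² = (6 - 9)² = (-3)² = 9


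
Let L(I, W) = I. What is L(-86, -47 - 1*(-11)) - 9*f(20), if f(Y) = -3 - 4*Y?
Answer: 661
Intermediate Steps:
L(-86, -47 - 1*(-11)) - 9*f(20) = -86 - 9*(-3 - 4*20) = -86 - 9*(-3 - 80) = -86 - 9*(-83) = -86 + 747 = 661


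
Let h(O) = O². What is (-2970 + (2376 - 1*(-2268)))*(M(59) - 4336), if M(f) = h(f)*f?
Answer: 336545982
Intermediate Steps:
M(f) = f³ (M(f) = f²*f = f³)
(-2970 + (2376 - 1*(-2268)))*(M(59) - 4336) = (-2970 + (2376 - 1*(-2268)))*(59³ - 4336) = (-2970 + (2376 + 2268))*(205379 - 4336) = (-2970 + 4644)*201043 = 1674*201043 = 336545982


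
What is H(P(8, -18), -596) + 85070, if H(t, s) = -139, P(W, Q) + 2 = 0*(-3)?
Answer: 84931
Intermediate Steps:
P(W, Q) = -2 (P(W, Q) = -2 + 0*(-3) = -2 + 0 = -2)
H(P(8, -18), -596) + 85070 = -139 + 85070 = 84931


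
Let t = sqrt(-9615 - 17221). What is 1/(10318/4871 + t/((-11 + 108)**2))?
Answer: 2224695593067409/4712781745154860 - 223243965169*I*sqrt(6709)/4712781745154860 ≈ 0.47206 - 0.00388*I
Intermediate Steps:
t = 2*I*sqrt(6709) (t = sqrt(-26836) = 2*I*sqrt(6709) ≈ 163.82*I)
1/(10318/4871 + t/((-11 + 108)**2)) = 1/(10318/4871 + (2*I*sqrt(6709))/((-11 + 108)**2)) = 1/(10318*(1/4871) + (2*I*sqrt(6709))/(97**2)) = 1/(10318/4871 + (2*I*sqrt(6709))/9409) = 1/(10318/4871 + (2*I*sqrt(6709))*(1/9409)) = 1/(10318/4871 + 2*I*sqrt(6709)/9409)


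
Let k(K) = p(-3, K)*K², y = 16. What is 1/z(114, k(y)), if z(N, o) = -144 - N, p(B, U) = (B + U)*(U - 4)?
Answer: -1/258 ≈ -0.0038760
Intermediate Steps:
p(B, U) = (-4 + U)*(B + U) (p(B, U) = (B + U)*(-4 + U) = (-4 + U)*(B + U))
k(K) = K²*(12 + K² - 7*K) (k(K) = (K² - 4*(-3) - 4*K - 3*K)*K² = (K² + 12 - 4*K - 3*K)*K² = (12 + K² - 7*K)*K² = K²*(12 + K² - 7*K))
1/z(114, k(y)) = 1/(-144 - 1*114) = 1/(-144 - 114) = 1/(-258) = -1/258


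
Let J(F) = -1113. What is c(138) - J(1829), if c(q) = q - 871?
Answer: 380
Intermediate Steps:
c(q) = -871 + q
c(138) - J(1829) = (-871 + 138) - 1*(-1113) = -733 + 1113 = 380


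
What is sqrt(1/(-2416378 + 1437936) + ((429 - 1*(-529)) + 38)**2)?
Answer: sqrt(949705274964067382)/978442 ≈ 996.00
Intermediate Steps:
sqrt(1/(-2416378 + 1437936) + ((429 - 1*(-529)) + 38)**2) = sqrt(1/(-978442) + ((429 + 529) + 38)**2) = sqrt(-1/978442 + (958 + 38)**2) = sqrt(-1/978442 + 996**2) = sqrt(-1/978442 + 992016) = sqrt(970630119071/978442) = sqrt(949705274964067382)/978442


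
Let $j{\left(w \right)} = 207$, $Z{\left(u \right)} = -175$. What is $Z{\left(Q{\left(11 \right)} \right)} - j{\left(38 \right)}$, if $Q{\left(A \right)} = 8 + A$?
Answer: $-382$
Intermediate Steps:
$Z{\left(Q{\left(11 \right)} \right)} - j{\left(38 \right)} = -175 - 207 = -382$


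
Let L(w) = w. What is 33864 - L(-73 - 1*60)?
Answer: 33997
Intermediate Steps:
33864 - L(-73 - 1*60) = 33864 - (-73 - 1*60) = 33864 - (-73 - 60) = 33864 - 1*(-133) = 33864 + 133 = 33997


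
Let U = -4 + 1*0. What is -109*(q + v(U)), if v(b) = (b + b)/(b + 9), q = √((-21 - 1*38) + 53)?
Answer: 872/5 - 109*I*√6 ≈ 174.4 - 266.99*I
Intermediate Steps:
U = -4 (U = -4 + 0 = -4)
q = I*√6 (q = √((-21 - 38) + 53) = √(-59 + 53) = √(-6) = I*√6 ≈ 2.4495*I)
v(b) = 2*b/(9 + b) (v(b) = (2*b)/(9 + b) = 2*b/(9 + b))
-109*(q + v(U)) = -109*(I*√6 + 2*(-4)/(9 - 4)) = -109*(I*√6 + 2*(-4)/5) = -109*(I*√6 + 2*(-4)*(⅕)) = -109*(I*√6 - 8/5) = -109*(-8/5 + I*√6) = 872/5 - 109*I*√6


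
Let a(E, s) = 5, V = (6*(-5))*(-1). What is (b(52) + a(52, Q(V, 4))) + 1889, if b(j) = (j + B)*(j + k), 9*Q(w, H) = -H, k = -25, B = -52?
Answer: 1894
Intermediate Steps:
V = 30 (V = -30*(-1) = 30)
Q(w, H) = -H/9 (Q(w, H) = (-H)/9 = -H/9)
b(j) = (-52 + j)*(-25 + j) (b(j) = (j - 52)*(j - 25) = (-52 + j)*(-25 + j))
(b(52) + a(52, Q(V, 4))) + 1889 = ((1300 + 52² - 77*52) + 5) + 1889 = ((1300 + 2704 - 4004) + 5) + 1889 = (0 + 5) + 1889 = 5 + 1889 = 1894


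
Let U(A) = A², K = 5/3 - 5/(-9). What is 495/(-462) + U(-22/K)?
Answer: 67857/700 ≈ 96.939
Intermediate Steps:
K = 20/9 (K = 5*(⅓) - 5*(-⅑) = 5/3 + 5/9 = 20/9 ≈ 2.2222)
495/(-462) + U(-22/K) = 495/(-462) + (-22/20/9)² = 495*(-1/462) + (-22*9/20)² = -15/14 + (-99/10)² = -15/14 + 9801/100 = 67857/700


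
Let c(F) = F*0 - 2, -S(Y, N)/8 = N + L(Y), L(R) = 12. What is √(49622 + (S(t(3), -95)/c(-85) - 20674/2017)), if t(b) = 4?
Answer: 2*√50121066338/2017 ≈ 221.99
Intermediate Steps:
S(Y, N) = -96 - 8*N (S(Y, N) = -8*(N + 12) = -8*(12 + N) = -96 - 8*N)
c(F) = -2 (c(F) = 0 - 2 = -2)
√(49622 + (S(t(3), -95)/c(-85) - 20674/2017)) = √(49622 + ((-96 - 8*(-95))/(-2) - 20674/2017)) = √(49622 + ((-96 + 760)*(-½) - 20674*1/2017)) = √(49622 + (664*(-½) - 20674/2017)) = √(49622 + (-332 - 20674/2017)) = √(49622 - 690318/2017) = √(99397256/2017) = 2*√50121066338/2017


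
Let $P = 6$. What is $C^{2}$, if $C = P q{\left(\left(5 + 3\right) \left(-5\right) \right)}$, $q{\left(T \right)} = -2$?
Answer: $144$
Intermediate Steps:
$C = -12$ ($C = 6 \left(-2\right) = -12$)
$C^{2} = \left(-12\right)^{2} = 144$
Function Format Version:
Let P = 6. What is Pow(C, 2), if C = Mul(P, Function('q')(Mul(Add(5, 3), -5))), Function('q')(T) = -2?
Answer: 144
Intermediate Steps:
C = -12 (C = Mul(6, -2) = -12)
Pow(C, 2) = Pow(-12, 2) = 144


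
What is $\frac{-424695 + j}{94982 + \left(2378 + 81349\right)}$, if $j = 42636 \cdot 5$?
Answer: $- \frac{211515}{178709} \approx -1.1836$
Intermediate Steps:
$j = 213180$
$\frac{-424695 + j}{94982 + \left(2378 + 81349\right)} = \frac{-424695 + 213180}{94982 + \left(2378 + 81349\right)} = - \frac{211515}{94982 + 83727} = - \frac{211515}{178709}$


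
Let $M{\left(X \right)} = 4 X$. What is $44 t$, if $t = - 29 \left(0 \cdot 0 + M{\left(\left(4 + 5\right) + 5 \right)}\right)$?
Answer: $-71456$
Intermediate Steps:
$t = -1624$ ($t = - 29 \left(0 \cdot 0 + 4 \left(\left(4 + 5\right) + 5\right)\right) = - 29 \left(0 + 4 \left(9 + 5\right)\right) = - 29 \left(0 + 4 \cdot 14\right) = - 29 \left(0 + 56\right) = \left(-29\right) 56 = -1624$)
$44 t = 44 \left(-1624\right) = -71456$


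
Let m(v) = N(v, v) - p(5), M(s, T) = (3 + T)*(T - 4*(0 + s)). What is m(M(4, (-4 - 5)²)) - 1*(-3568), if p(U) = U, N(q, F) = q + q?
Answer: 14483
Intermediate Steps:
M(s, T) = (3 + T)*(T - 4*s)
N(q, F) = 2*q
m(v) = -5 + 2*v (m(v) = 2*v - 1*5 = 2*v - 5 = -5 + 2*v)
m(M(4, (-4 - 5)²)) - 1*(-3568) = (-5 + 2*(((-4 - 5)²)² - 12*4 + 3*(-4 - 5)² - 4*(-4 - 5)²*4)) - 1*(-3568) = (-5 + 2*(((-9)²)² - 48 + 3*(-9)² - 4*(-9)²*4)) + 3568 = (-5 + 2*(81² - 48 + 3*81 - 4*81*4)) + 3568 = (-5 + 2*(6561 - 48 + 243 - 1296)) + 3568 = (-5 + 2*5460) + 3568 = (-5 + 10920) + 3568 = 10915 + 3568 = 14483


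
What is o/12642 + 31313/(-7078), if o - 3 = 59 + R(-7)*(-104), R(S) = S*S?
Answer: -71914933/14913346 ≈ -4.8222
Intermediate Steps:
R(S) = S²
o = -5034 (o = 3 + (59 + (-7)²*(-104)) = 3 + (59 + 49*(-104)) = 3 + (59 - 5096) = 3 - 5037 = -5034)
o/12642 + 31313/(-7078) = -5034/12642 + 31313/(-7078) = -5034*1/12642 + 31313*(-1/7078) = -839/2107 - 31313/7078 = -71914933/14913346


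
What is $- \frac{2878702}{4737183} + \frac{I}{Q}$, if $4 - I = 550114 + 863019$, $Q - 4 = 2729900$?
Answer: $- \frac{4850943593405}{4310684940144} \approx -1.1253$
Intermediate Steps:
$Q = 2729904$ ($Q = 4 + 2729900 = 2729904$)
$I = -1413129$ ($I = 4 - \left(550114 + 863019\right) = 4 - 1413133 = -1413129$)
$- \frac{2878702}{4737183} + \frac{I}{Q} = - \frac{2878702}{4737183} - \frac{1413129}{2729904} = \left(-2878702\right) \frac{1}{4737183} - \frac{471043}{909968} = - \frac{2878702}{4737183} - \frac{471043}{909968} = - \frac{4850943593405}{4310684940144}$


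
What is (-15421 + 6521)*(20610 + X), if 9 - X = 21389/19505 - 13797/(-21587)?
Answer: -15452163197577860/84210887 ≈ -1.8349e+8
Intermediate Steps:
X = 3058655087/421054435 (X = 9 - (21389/19505 - 13797/(-21587)) = 9 - (21389*(1/19505) - 13797*(-1/21587)) = 9 - (21389/19505 + 13797/21587) = 9 - 1*730834828/421054435 = 9 - 730834828/421054435 = 3058655087/421054435 ≈ 7.2643)
(-15421 + 6521)*(20610 + X) = (-15421 + 6521)*(20610 + 3058655087/421054435) = -8900*8680990560437/421054435 = -15452163197577860/84210887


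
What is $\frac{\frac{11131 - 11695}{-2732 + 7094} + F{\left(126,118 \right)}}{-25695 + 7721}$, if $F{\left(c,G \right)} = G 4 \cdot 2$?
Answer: $- \frac{7979}{151943} \approx -0.052513$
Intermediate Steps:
$F{\left(c,G \right)} = 8 G$ ($F{\left(c,G \right)} = 4 G 2 = 8 G$)
$\frac{\frac{11131 - 11695}{-2732 + 7094} + F{\left(126,118 \right)}}{-25695 + 7721} = \frac{\frac{11131 - 11695}{-2732 + 7094} + 8 \cdot 118}{-25695 + 7721} = \frac{- \frac{564}{4362} + 944}{-17974} = \left(\left(-564\right) \frac{1}{4362} + 944\right) \left(- \frac{1}{17974}\right) = \left(- \frac{94}{727} + 944\right) \left(- \frac{1}{17974}\right) = \frac{686194}{727} \left(- \frac{1}{17974}\right) = - \frac{7979}{151943}$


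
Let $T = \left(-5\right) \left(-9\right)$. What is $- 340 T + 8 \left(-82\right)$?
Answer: $-15956$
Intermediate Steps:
$T = 45$
$- 340 T + 8 \left(-82\right) = \left(-340\right) 45 + 8 \left(-82\right) = -15300 - 656 = -15956$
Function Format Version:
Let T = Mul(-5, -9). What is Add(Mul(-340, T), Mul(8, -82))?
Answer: -15956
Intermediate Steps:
T = 45
Add(Mul(-340, T), Mul(8, -82)) = Add(Mul(-340, 45), Mul(8, -82)) = Add(-15300, -656) = -15956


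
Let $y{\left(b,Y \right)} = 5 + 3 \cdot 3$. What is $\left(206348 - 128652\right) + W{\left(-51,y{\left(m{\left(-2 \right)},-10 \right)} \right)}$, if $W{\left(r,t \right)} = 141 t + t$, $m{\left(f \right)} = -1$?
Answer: $79684$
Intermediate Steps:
$y{\left(b,Y \right)} = 14$ ($y{\left(b,Y \right)} = 5 + 9 = 14$)
$W{\left(r,t \right)} = 142 t$
$\left(206348 - 128652\right) + W{\left(-51,y{\left(m{\left(-2 \right)},-10 \right)} \right)} = \left(206348 - 128652\right) + 142 \cdot 14 = 77696 + 1988 = 79684$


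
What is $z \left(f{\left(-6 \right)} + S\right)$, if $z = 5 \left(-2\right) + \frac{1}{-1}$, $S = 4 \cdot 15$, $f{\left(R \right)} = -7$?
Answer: $-583$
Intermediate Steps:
$S = 60$
$z = -11$ ($z = -10 - 1 = -11$)
$z \left(f{\left(-6 \right)} + S\right) = - 11 \left(-7 + 60\right) = \left(-11\right) 53 = -583$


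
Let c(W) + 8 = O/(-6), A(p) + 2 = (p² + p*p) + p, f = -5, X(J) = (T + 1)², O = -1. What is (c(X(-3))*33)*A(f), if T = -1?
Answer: -22231/2 ≈ -11116.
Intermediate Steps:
X(J) = 0 (X(J) = (-1 + 1)² = 0² = 0)
A(p) = -2 + p + 2*p² (A(p) = -2 + ((p² + p*p) + p) = -2 + ((p² + p²) + p) = -2 + (2*p² + p) = -2 + (p + 2*p²) = -2 + p + 2*p²)
c(W) = -47/6 (c(W) = -8 - 1/(-6) = -8 - 1*(-⅙) = -8 + ⅙ = -47/6)
(c(X(-3))*33)*A(f) = (-47/6*33)*(-2 - 5 + 2*(-5)²) = -517*(-2 - 5 + 2*25)/2 = -517*(-2 - 5 + 50)/2 = -517/2*43 = -22231/2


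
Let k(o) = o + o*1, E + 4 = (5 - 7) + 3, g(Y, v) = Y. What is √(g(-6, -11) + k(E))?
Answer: 2*I*√3 ≈ 3.4641*I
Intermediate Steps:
E = -3 (E = -4 + ((5 - 7) + 3) = -4 + (-2 + 3) = -4 + 1 = -3)
k(o) = 2*o (k(o) = o + o = 2*o)
√(g(-6, -11) + k(E)) = √(-6 + 2*(-3)) = √(-6 - 6) = √(-12) = 2*I*√3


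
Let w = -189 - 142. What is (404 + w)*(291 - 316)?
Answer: -1825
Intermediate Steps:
w = -331
(404 + w)*(291 - 316) = (404 - 331)*(291 - 316) = 73*(-25) = -1825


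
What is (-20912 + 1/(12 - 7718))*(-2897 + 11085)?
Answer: -659739392062/3853 ≈ -1.7123e+8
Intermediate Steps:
(-20912 + 1/(12 - 7718))*(-2897 + 11085) = (-20912 + 1/(-7706))*8188 = (-20912 - 1/7706)*8188 = -161147873/7706*8188 = -659739392062/3853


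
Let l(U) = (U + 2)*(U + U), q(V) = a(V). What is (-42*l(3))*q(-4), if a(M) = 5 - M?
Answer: -11340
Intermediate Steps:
q(V) = 5 - V
l(U) = 2*U*(2 + U) (l(U) = (2 + U)*(2*U) = 2*U*(2 + U))
(-42*l(3))*q(-4) = (-84*3*(2 + 3))*(5 - 1*(-4)) = (-84*3*5)*(5 + 4) = -42*30*9 = -1260*9 = -11340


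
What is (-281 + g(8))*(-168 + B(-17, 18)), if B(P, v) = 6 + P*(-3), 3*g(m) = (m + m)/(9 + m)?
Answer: 529655/17 ≈ 31156.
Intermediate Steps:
g(m) = 2*m/(3*(9 + m)) (g(m) = ((m + m)/(9 + m))/3 = ((2*m)/(9 + m))/3 = (2*m/(9 + m))/3 = 2*m/(3*(9 + m)))
B(P, v) = 6 - 3*P
(-281 + g(8))*(-168 + B(-17, 18)) = (-281 + (⅔)*8/(9 + 8))*(-168 + (6 - 3*(-17))) = (-281 + (⅔)*8/17)*(-168 + (6 + 51)) = (-281 + (⅔)*8*(1/17))*(-168 + 57) = (-281 + 16/51)*(-111) = -14315/51*(-111) = 529655/17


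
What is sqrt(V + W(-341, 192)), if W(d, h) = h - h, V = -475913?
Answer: I*sqrt(475913) ≈ 689.86*I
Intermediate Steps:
W(d, h) = 0
sqrt(V + W(-341, 192)) = sqrt(-475913 + 0) = sqrt(-475913) = I*sqrt(475913)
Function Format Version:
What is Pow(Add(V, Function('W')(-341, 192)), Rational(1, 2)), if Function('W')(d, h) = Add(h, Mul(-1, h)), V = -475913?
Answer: Mul(I, Pow(475913, Rational(1, 2))) ≈ Mul(689.86, I)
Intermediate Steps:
Function('W')(d, h) = 0
Pow(Add(V, Function('W')(-341, 192)), Rational(1, 2)) = Pow(Add(-475913, 0), Rational(1, 2)) = Pow(-475913, Rational(1, 2)) = Mul(I, Pow(475913, Rational(1, 2)))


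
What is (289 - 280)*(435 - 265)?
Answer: 1530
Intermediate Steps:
(289 - 280)*(435 - 265) = 9*170 = 1530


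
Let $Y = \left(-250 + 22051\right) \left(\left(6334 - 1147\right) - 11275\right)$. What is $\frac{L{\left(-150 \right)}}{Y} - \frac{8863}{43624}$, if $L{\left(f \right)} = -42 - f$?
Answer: $- \frac{49014243689}{241248877688} \approx -0.20317$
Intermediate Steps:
$Y = -132724488$ ($Y = 21801 \left(5187 - 11275\right) = 21801 \left(-6088\right) = -132724488$)
$\frac{L{\left(-150 \right)}}{Y} - \frac{8863}{43624} = \frac{-42 - -150}{-132724488} - \frac{8863}{43624} = \left(-42 + 150\right) \left(- \frac{1}{132724488}\right) - \frac{8863}{43624} = 108 \left(- \frac{1}{132724488}\right) - \frac{8863}{43624} = - \frac{9}{11060374} - \frac{8863}{43624} = - \frac{49014243689}{241248877688}$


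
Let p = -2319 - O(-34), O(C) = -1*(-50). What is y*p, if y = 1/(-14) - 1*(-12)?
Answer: -395623/14 ≈ -28259.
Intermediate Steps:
O(C) = 50
y = 167/14 (y = -1/14 + 12 = 167/14 ≈ 11.929)
p = -2369 (p = -2319 - 1*50 = -2319 - 50 = -2369)
y*p = (167/14)*(-2369) = -395623/14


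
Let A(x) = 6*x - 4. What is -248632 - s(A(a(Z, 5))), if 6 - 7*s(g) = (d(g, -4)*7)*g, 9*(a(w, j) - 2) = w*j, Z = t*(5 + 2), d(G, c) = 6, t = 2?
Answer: -1738134/7 ≈ -2.4830e+5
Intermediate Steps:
Z = 14 (Z = 2*(5 + 2) = 2*7 = 14)
a(w, j) = 2 + j*w/9 (a(w, j) = 2 + (w*j)/9 = 2 + (j*w)/9 = 2 + j*w/9)
A(x) = -4 + 6*x
s(g) = 6/7 - 6*g (s(g) = 6/7 - 6*7*g/7 = 6/7 - 6*g)
-248632 - s(A(a(Z, 5))) = -248632 - (6/7 - 6*(-4 + 6*(2 + (1/9)*5*14))) = -248632 - (6/7 - 6*(-4 + 6*(2 + 70/9))) = -248632 - (6/7 - 6*(-4 + 6*(88/9))) = -248632 - (6/7 - 6*(-4 + 176/3)) = -248632 - (6/7 - 6*164/3) = -248632 - (6/7 - 328) = -248632 - 1*(-2290/7) = -248632 + 2290/7 = -1738134/7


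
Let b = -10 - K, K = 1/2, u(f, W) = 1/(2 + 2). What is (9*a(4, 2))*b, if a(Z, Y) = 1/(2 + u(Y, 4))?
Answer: -42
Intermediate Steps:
u(f, W) = ¼ (u(f, W) = 1/4 = ¼)
a(Z, Y) = 4/9 (a(Z, Y) = 1/(2 + ¼) = 1/(9/4) = 4/9)
K = ½ ≈ 0.50000
b = -21/2 (b = -10 - 1*½ = -10 - ½ = -21/2 ≈ -10.500)
(9*a(4, 2))*b = (9*(4/9))*(-21/2) = 4*(-21/2) = -42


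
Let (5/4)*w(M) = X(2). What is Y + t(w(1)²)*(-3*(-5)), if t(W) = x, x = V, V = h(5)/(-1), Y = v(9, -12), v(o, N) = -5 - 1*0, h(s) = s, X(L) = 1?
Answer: -80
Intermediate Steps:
w(M) = ⅘ (w(M) = (⅘)*1 = ⅘)
v(o, N) = -5 (v(o, N) = -5 + 0 = -5)
Y = -5
V = -5 (V = 5/(-1) = 5*(-1) = -5)
x = -5
t(W) = -5
Y + t(w(1)²)*(-3*(-5)) = -5 - (-15)*(-5) = -5 - 5*15 = -5 - 75 = -80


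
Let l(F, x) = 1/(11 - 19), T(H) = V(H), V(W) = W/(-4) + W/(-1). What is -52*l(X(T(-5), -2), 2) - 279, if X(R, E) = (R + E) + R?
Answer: -545/2 ≈ -272.50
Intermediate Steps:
V(W) = -5*W/4 (V(W) = W*(-¼) + W*(-1) = -W/4 - W = -5*W/4)
T(H) = -5*H/4
X(R, E) = E + 2*R (X(R, E) = (E + R) + R = E + 2*R)
l(F, x) = -⅛ (l(F, x) = 1/(-8) = -⅛)
-52*l(X(T(-5), -2), 2) - 279 = -52*(-⅛) - 279 = 13/2 - 279 = -545/2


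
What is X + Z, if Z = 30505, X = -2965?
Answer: 27540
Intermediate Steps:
X + Z = -2965 + 30505 = 27540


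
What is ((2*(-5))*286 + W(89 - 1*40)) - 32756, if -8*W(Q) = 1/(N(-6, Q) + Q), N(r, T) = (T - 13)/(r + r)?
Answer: -13106689/368 ≈ -35616.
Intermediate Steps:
N(r, T) = (-13 + T)/(2*r) (N(r, T) = (-13 + T)/((2*r)) = (-13 + T)*(1/(2*r)) = (-13 + T)/(2*r))
W(Q) = -1/(8*(13/12 + 11*Q/12)) (W(Q) = -1/(8*((1/2)*(-13 + Q)/(-6) + Q)) = -1/(8*((1/2)*(-1/6)*(-13 + Q) + Q)) = -1/(8*((13/12 - Q/12) + Q)) = -1/(8*(13/12 + 11*Q/12)))
((2*(-5))*286 + W(89 - 1*40)) - 32756 = ((2*(-5))*286 - 3/(26 + 22*(89 - 1*40))) - 32756 = (-10*286 - 3/(26 + 22*(89 - 40))) - 32756 = (-2860 - 3/(26 + 22*49)) - 32756 = (-2860 - 3/(26 + 1078)) - 32756 = (-2860 - 3/1104) - 32756 = (-2860 - 3*1/1104) - 32756 = (-2860 - 1/368) - 32756 = -1052481/368 - 32756 = -13106689/368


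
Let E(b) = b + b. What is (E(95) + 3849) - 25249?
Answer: -21210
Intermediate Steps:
E(b) = 2*b
(E(95) + 3849) - 25249 = (2*95 + 3849) - 25249 = (190 + 3849) - 25249 = 4039 - 25249 = -21210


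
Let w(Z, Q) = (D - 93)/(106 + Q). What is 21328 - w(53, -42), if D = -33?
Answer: 682559/32 ≈ 21330.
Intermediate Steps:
w(Z, Q) = -126/(106 + Q) (w(Z, Q) = (-33 - 93)/(106 + Q) = -126/(106 + Q))
21328 - w(53, -42) = 21328 - (-126)/(106 - 42) = 21328 - (-126)/64 = 21328 - 1*(-63/32) = 21328 + 63/32 = 682559/32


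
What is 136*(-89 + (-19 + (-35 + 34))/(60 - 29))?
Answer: -377944/31 ≈ -12192.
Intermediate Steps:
136*(-89 + (-19 + (-35 + 34))/(60 - 29)) = 136*(-89 + (-19 - 1)/31) = 136*(-89 - 20*1/31) = 136*(-89 - 20/31) = 136*(-2779/31) = -377944/31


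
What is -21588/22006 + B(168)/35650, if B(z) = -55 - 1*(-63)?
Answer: -192359038/196128475 ≈ -0.98078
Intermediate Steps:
B(z) = 8 (B(z) = -55 + 63 = 8)
-21588/22006 + B(168)/35650 = -21588/22006 + 8/35650 = -21588*1/22006 + 8*(1/35650) = -10794/11003 + 4/17825 = -192359038/196128475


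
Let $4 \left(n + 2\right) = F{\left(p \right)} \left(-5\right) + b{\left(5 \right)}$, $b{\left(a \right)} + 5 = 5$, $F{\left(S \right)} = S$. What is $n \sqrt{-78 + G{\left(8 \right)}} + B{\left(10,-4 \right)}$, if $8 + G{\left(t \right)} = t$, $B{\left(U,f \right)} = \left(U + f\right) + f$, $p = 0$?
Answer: $2 - 2 i \sqrt{78} \approx 2.0 - 17.664 i$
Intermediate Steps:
$B{\left(U,f \right)} = U + 2 f$
$G{\left(t \right)} = -8 + t$
$b{\left(a \right)} = 0$ ($b{\left(a \right)} = -5 + 5 = 0$)
$n = -2$ ($n = -2 + \frac{0 \left(-5\right) + 0}{4} = -2 + \frac{0 + 0}{4} = -2 + \frac{1}{4} \cdot 0 = -2 + 0 = -2$)
$n \sqrt{-78 + G{\left(8 \right)}} + B{\left(10,-4 \right)} = - 2 \sqrt{-78 + \left(-8 + 8\right)} + \left(10 + 2 \left(-4\right)\right) = - 2 \sqrt{-78 + 0} + \left(10 - 8\right) = - 2 \sqrt{-78} + 2 = - 2 i \sqrt{78} + 2 = 2 - 2 i \sqrt{78}$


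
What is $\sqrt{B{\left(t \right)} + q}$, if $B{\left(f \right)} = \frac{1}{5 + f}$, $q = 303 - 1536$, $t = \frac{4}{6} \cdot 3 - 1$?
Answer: $\frac{i \sqrt{44382}}{6} \approx 35.112 i$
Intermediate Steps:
$t = 1$ ($t = 4 \cdot \frac{1}{6} \cdot 3 - 1 = \frac{2}{3} \cdot 3 - 1 = 2 - 1 = 1$)
$q = -1233$
$\sqrt{B{\left(t \right)} + q} = \sqrt{\frac{1}{5 + 1} - 1233} = \sqrt{\frac{1}{6} - 1233} = \sqrt{- \frac{7397}{6}} = \frac{i \sqrt{44382}}{6}$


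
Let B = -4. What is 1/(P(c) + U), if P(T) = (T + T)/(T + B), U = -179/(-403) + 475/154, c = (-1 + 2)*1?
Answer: 186186/532849 ≈ 0.34942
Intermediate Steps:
c = 1 (c = 1*1 = 1)
U = 218991/62062 (U = -179*(-1/403) + 475*(1/154) = 179/403 + 475/154 = 218991/62062 ≈ 3.5286)
P(T) = 2*T/(-4 + T) (P(T) = (T + T)/(T - 4) = (2*T)/(-4 + T) = 2*T/(-4 + T))
1/(P(c) + U) = 1/(2*1/(-4 + 1) + 218991/62062) = 1/(2*1/(-3) + 218991/62062) = 1/(2*1*(-⅓) + 218991/62062) = 1/(-⅔ + 218991/62062) = 1/(532849/186186) = 186186/532849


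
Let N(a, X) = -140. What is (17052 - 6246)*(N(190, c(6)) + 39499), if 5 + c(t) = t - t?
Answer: 425313354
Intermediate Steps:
c(t) = -5 (c(t) = -5 + (t - t) = -5 + 0 = -5)
(17052 - 6246)*(N(190, c(6)) + 39499) = (17052 - 6246)*(-140 + 39499) = 10806*39359 = 425313354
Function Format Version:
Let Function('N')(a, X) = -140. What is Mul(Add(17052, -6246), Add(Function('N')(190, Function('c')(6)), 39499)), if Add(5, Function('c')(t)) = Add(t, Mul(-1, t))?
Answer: 425313354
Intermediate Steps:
Function('c')(t) = -5 (Function('c')(t) = Add(-5, Add(t, Mul(-1, t))) = Add(-5, 0) = -5)
Mul(Add(17052, -6246), Add(Function('N')(190, Function('c')(6)), 39499)) = Mul(Add(17052, -6246), Add(-140, 39499)) = Mul(10806, 39359) = 425313354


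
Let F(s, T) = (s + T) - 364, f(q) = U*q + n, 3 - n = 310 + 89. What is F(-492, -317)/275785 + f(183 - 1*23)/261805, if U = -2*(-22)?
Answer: 61008731/2888075677 ≈ 0.021124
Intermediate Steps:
n = -396 (n = 3 - (310 + 89) = 3 - 1*399 = 3 - 399 = -396)
U = 44
f(q) = -396 + 44*q (f(q) = 44*q - 396 = -396 + 44*q)
F(s, T) = -364 + T + s (F(s, T) = (T + s) - 364 = -364 + T + s)
F(-492, -317)/275785 + f(183 - 1*23)/261805 = (-364 - 317 - 492)/275785 + (-396 + 44*(183 - 1*23))/261805 = -1173*1/275785 + (-396 + 44*(183 - 23))*(1/261805) = -1173/275785 + (-396 + 44*160)*(1/261805) = -1173/275785 + (-396 + 7040)*(1/261805) = -1173/275785 + 6644*(1/261805) = -1173/275785 + 6644/261805 = 61008731/2888075677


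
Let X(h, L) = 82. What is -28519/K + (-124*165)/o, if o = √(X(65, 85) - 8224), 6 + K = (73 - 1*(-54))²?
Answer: -28519/16123 + 3410*I*√8142/1357 ≈ -1.7688 + 226.75*I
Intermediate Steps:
K = 16123 (K = -6 + (73 - 1*(-54))² = -6 + (73 + 54)² = -6 + 127² = -6 + 16129 = 16123)
o = I*√8142 (o = √(82 - 8224) = √(-8142) = I*√8142 ≈ 90.233*I)
-28519/K + (-124*165)/o = -28519/16123 + (-124*165)/((I*√8142)) = -28519*1/16123 - (-3410)*I*√8142/1357 = -28519/16123 + 3410*I*√8142/1357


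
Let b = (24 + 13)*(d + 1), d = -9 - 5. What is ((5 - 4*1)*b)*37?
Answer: -17797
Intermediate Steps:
d = -14
b = -481 (b = (24 + 13)*(-14 + 1) = 37*(-13) = -481)
((5 - 4*1)*b)*37 = ((5 - 4*1)*(-481))*37 = ((5 - 4)*(-481))*37 = (1*(-481))*37 = -481*37 = -17797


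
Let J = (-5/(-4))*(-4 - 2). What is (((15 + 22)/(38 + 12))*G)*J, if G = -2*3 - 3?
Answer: 999/20 ≈ 49.950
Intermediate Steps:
J = -15/2 (J = -5*(-¼)*(-6) = (5/4)*(-6) = -15/2 ≈ -7.5000)
G = -9 (G = -6 - 3 = -9)
(((15 + 22)/(38 + 12))*G)*J = (((15 + 22)/(38 + 12))*(-9))*(-15/2) = ((37/50)*(-9))*(-15/2) = -333/50*(-15/2) = 999/20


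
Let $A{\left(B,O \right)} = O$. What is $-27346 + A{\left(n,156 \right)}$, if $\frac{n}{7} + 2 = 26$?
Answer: $-27190$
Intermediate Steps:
$n = 168$ ($n = -14 + 7 \cdot 26 = -14 + 182 = 168$)
$-27346 + A{\left(n,156 \right)} = -27346 + 156 = -27190$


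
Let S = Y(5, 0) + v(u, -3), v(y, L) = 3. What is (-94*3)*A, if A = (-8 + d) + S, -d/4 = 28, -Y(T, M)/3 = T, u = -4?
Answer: 37224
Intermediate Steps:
Y(T, M) = -3*T
d = -112 (d = -4*28 = -112)
S = -12 (S = -3*5 + 3 = -15 + 3 = -12)
A = -132 (A = (-8 - 112) - 12 = -120 - 12 = -132)
(-94*3)*A = -94*3*(-132) = -282*(-132) = 37224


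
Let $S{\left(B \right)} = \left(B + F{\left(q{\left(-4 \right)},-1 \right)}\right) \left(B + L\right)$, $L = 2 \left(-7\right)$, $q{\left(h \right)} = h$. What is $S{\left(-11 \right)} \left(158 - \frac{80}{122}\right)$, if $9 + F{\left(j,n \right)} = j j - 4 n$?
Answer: $0$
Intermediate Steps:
$F{\left(j,n \right)} = -9 + j^{2} - 4 n$ ($F{\left(j,n \right)} = -9 + \left(j j - 4 n\right) = -9 + \left(j^{2} - 4 n\right) = -9 + j^{2} - 4 n$)
$L = -14$
$S{\left(B \right)} = \left(-14 + B\right) \left(11 + B\right)$ ($S{\left(B \right)} = \left(B - \left(5 - 16\right)\right) \left(B - 14\right) = \left(B + \left(-9 + 16 + 4\right)\right) \left(-14 + B\right) = \left(B + 11\right) \left(-14 + B\right) = \left(11 + B\right) \left(-14 + B\right) = \left(-14 + B\right) \left(11 + B\right)$)
$S{\left(-11 \right)} \left(158 - \frac{80}{122}\right) = \left(-154 + \left(-11\right)^{2} - -33\right) \left(158 - \frac{80}{122}\right) = \left(-154 + 121 + 33\right) \left(158 - \frac{40}{61}\right) = 0 \left(158 - \frac{40}{61}\right) = 0 \cdot \frac{9598}{61} = 0$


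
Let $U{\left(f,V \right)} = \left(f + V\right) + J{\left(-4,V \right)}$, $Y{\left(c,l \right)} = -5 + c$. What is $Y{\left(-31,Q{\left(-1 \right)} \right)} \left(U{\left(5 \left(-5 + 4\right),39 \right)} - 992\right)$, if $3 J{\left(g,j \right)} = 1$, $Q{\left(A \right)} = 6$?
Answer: $34476$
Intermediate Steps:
$J{\left(g,j \right)} = \frac{1}{3}$ ($J{\left(g,j \right)} = \frac{1}{3} \cdot 1 = \frac{1}{3}$)
$U{\left(f,V \right)} = \frac{1}{3} + V + f$ ($U{\left(f,V \right)} = \left(f + V\right) + \frac{1}{3} = \left(V + f\right) + \frac{1}{3} = \frac{1}{3} + V + f$)
$Y{\left(-31,Q{\left(-1 \right)} \right)} \left(U{\left(5 \left(-5 + 4\right),39 \right)} - 992\right) = \left(-5 - 31\right) \left(\left(\frac{1}{3} + 39 + 5 \left(-5 + 4\right)\right) - 992\right) = - 36 \left(\left(\frac{1}{3} + 39 + 5 \left(-1\right)\right) - 992\right) = - 36 \left(\left(\frac{1}{3} + 39 - 5\right) - 992\right) = - 36 \left(\frac{103}{3} - 992\right) = \left(-36\right) \left(- \frac{2873}{3}\right) = 34476$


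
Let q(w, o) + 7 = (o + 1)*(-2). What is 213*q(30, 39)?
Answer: -18531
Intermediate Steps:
q(w, o) = -9 - 2*o (q(w, o) = -7 + (o + 1)*(-2) = -7 + (1 + o)*(-2) = -7 + (-2 - 2*o) = -9 - 2*o)
213*q(30, 39) = 213*(-9 - 2*39) = 213*(-9 - 78) = 213*(-87) = -18531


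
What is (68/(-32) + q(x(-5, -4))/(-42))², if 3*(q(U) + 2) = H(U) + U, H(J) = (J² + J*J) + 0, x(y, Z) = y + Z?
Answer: 6241/576 ≈ 10.835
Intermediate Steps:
x(y, Z) = Z + y
H(J) = 2*J² (H(J) = (J² + J²) + 0 = 2*J² + 0 = 2*J²)
q(U) = -2 + U/3 + 2*U²/3 (q(U) = -2 + (2*U² + U)/3 = -2 + (U + 2*U²)/3 = -2 + (U/3 + 2*U²/3) = -2 + U/3 + 2*U²/3)
(68/(-32) + q(x(-5, -4))/(-42))² = (68/(-32) + (-2 + (-4 - 5)/3 + 2*(-4 - 5)²/3)/(-42))² = (68*(-1/32) + (-2 + (⅓)*(-9) + (⅔)*(-9)²)*(-1/42))² = (-17/8 + (-2 - 3 + (⅔)*81)*(-1/42))² = (-17/8 + (-2 - 3 + 54)*(-1/42))² = (-17/8 + 49*(-1/42))² = (-17/8 - 7/6)² = (-79/24)² = 6241/576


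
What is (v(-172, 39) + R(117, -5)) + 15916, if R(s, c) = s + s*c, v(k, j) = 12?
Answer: 15460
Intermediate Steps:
R(s, c) = s + c*s
(v(-172, 39) + R(117, -5)) + 15916 = (12 + 117*(1 - 5)) + 15916 = (12 + 117*(-4)) + 15916 = (12 - 468) + 15916 = -456 + 15916 = 15460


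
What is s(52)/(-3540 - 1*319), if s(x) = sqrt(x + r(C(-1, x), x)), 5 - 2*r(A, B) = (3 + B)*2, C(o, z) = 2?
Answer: -I*sqrt(2)/7718 ≈ -0.00018324*I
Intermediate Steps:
r(A, B) = -1/2 - B (r(A, B) = 5/2 - (3 + B)*2/2 = 5/2 - (6 + 2*B)/2 = 5/2 + (-3 - B) = -1/2 - B)
s(x) = I*sqrt(2)/2 (s(x) = sqrt(x + (-1/2 - x)) = sqrt(-1/2) = I*sqrt(2)/2)
s(52)/(-3540 - 1*319) = (I*sqrt(2)/2)/(-3540 - 1*319) = (I*sqrt(2)/2)/(-3540 - 319) = (I*sqrt(2)/2)/(-3859) = (I*sqrt(2)/2)*(-1/3859) = -I*sqrt(2)/7718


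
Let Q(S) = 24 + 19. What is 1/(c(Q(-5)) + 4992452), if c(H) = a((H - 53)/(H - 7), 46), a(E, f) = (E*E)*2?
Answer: 162/808777249 ≈ 2.0030e-7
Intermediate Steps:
Q(S) = 43
a(E, f) = 2*E² (a(E, f) = E²*2 = 2*E²)
c(H) = 2*(-53 + H)²/(-7 + H)² (c(H) = 2*((H - 53)/(H - 7))² = 2*((-53 + H)/(-7 + H))² = 2*((-53 + H)²/(-7 + H)²) = 2*(-53 + H)²/(-7 + H)²)
1/(c(Q(-5)) + 4992452) = 1/(2*(-53 + 43)²/(-7 + 43)² + 4992452) = 1/(2*(-10)²/36² + 4992452) = 1/(2*100*(1/1296) + 4992452) = 1/(25/162 + 4992452) = 1/(808777249/162) = 162/808777249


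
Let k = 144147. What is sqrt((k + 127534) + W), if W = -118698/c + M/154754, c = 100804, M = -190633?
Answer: sqrt(1033034294747754283725818)/1949977777 ≈ 521.23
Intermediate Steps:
W = -4698194903/1949977777 (W = -118698/100804 - 190633/154754 = -118698*1/100804 - 190633*1/154754 = -59349/50402 - 190633/154754 = -4698194903/1949977777 ≈ -2.4094)
sqrt((k + 127534) + W) = sqrt((144147 + 127534) - 4698194903/1949977777) = sqrt(271681 - 4698194903/1949977777) = sqrt(529767214238234/1949977777) = sqrt(1033034294747754283725818)/1949977777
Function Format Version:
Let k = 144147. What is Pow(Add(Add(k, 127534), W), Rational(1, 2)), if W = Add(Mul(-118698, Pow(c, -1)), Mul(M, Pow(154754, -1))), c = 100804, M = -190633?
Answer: Mul(Rational(1, 1949977777), Pow(1033034294747754283725818, Rational(1, 2))) ≈ 521.23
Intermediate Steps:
W = Rational(-4698194903, 1949977777) (W = Add(Mul(-118698, Pow(100804, -1)), Mul(-190633, Pow(154754, -1))) = Add(Mul(-118698, Rational(1, 100804)), Mul(-190633, Rational(1, 154754))) = Add(Rational(-59349, 50402), Rational(-190633, 154754)) = Rational(-4698194903, 1949977777) ≈ -2.4094)
Pow(Add(Add(k, 127534), W), Rational(1, 2)) = Pow(Add(Add(144147, 127534), Rational(-4698194903, 1949977777)), Rational(1, 2)) = Pow(Add(271681, Rational(-4698194903, 1949977777)), Rational(1, 2)) = Pow(Rational(529767214238234, 1949977777), Rational(1, 2)) = Mul(Rational(1, 1949977777), Pow(1033034294747754283725818, Rational(1, 2)))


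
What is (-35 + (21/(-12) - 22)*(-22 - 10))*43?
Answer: 31175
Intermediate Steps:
(-35 + (21/(-12) - 22)*(-22 - 10))*43 = (-35 + (21*(-1/12) - 22)*(-32))*43 = (-35 + (-7/4 - 22)*(-32))*43 = (-35 - 95/4*(-32))*43 = (-35 + 760)*43 = 725*43 = 31175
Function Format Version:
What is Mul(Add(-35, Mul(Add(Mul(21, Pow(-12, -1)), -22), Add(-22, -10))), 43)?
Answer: 31175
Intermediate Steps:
Mul(Add(-35, Mul(Add(Mul(21, Pow(-12, -1)), -22), Add(-22, -10))), 43) = Mul(Add(-35, Mul(Add(Mul(21, Rational(-1, 12)), -22), -32)), 43) = Mul(Add(-35, Mul(Add(Rational(-7, 4), -22), -32)), 43) = Mul(Add(-35, Mul(Rational(-95, 4), -32)), 43) = Mul(Add(-35, 760), 43) = Mul(725, 43) = 31175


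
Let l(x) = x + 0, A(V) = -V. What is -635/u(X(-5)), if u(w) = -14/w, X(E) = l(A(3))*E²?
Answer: -47625/14 ≈ -3401.8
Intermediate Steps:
l(x) = x
X(E) = -3*E² (X(E) = (-1*3)*E² = -3*E²)
-635/u(X(-5)) = -635/((-14/((-3*(-5)²)))) = -635/((-14/((-3*25)))) = -635/((-14/(-75))) = -635/((-14*(-1/75))) = -635/14/75 = -635*75/14 = -47625/14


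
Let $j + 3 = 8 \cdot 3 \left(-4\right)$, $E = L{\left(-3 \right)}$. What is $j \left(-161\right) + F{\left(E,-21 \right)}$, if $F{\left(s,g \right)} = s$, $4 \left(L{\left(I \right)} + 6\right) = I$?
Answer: $\frac{63729}{4} \approx 15932.0$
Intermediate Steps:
$L{\left(I \right)} = -6 + \frac{I}{4}$
$E = - \frac{27}{4}$ ($E = -6 + \frac{1}{4} \left(-3\right) = -6 - \frac{3}{4} = - \frac{27}{4} \approx -6.75$)
$j = -99$ ($j = -3 + 8 \cdot 3 \left(-4\right) = -3 + 24 \left(-4\right) = -3 - 96 = -99$)
$j \left(-161\right) + F{\left(E,-21 \right)} = \left(-99\right) \left(-161\right) - \frac{27}{4} = 15939 - \frac{27}{4} = \frac{63729}{4}$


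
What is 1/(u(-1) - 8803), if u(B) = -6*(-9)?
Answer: -1/8749 ≈ -0.00011430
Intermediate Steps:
u(B) = 54
1/(u(-1) - 8803) = 1/(54 - 8803) = 1/(-8749) = -1/8749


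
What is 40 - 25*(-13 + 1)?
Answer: 340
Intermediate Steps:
40 - 25*(-13 + 1) = 40 - 25*(-12) = 40 + 300 = 340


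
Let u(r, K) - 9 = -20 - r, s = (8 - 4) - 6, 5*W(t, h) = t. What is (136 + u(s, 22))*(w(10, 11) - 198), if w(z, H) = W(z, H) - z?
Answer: -26162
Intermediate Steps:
W(t, h) = t/5
s = -2 (s = 4 - 6 = -2)
u(r, K) = -11 - r (u(r, K) = 9 + (-20 - r) = -11 - r)
w(z, H) = -4*z/5 (w(z, H) = z/5 - z = -4*z/5)
(136 + u(s, 22))*(w(10, 11) - 198) = (136 + (-11 - 1*(-2)))*(-⅘*10 - 198) = (136 + (-11 + 2))*(-8 - 198) = (136 - 9)*(-206) = 127*(-206) = -26162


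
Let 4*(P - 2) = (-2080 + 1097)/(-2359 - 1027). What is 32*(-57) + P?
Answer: -24676185/13544 ≈ -1821.9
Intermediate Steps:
P = 28071/13544 (P = 2 + ((-2080 + 1097)/(-2359 - 1027))/4 = 2 + (-983/(-3386))/4 = 2 + (-983*(-1/3386))/4 = 2 + (1/4)*(983/3386) = 2 + 983/13544 = 28071/13544 ≈ 2.0726)
32*(-57) + P = 32*(-57) + 28071/13544 = -1824 + 28071/13544 = -24676185/13544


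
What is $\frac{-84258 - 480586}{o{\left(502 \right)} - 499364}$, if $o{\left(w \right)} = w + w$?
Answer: $\frac{141211}{124590} \approx 1.1334$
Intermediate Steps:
$o{\left(w \right)} = 2 w$
$\frac{-84258 - 480586}{o{\left(502 \right)} - 499364} = \frac{-84258 - 480586}{2 \cdot 502 - 499364} = - \frac{564844}{1004 - 499364} = - \frac{564844}{-498360} = \left(-564844\right) \left(- \frac{1}{498360}\right) = \frac{141211}{124590}$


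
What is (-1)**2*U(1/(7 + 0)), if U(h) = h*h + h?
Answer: 8/49 ≈ 0.16327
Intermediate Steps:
U(h) = h + h**2 (U(h) = h**2 + h = h + h**2)
(-1)**2*U(1/(7 + 0)) = (-1)**2*((1 + 1/(7 + 0))/(7 + 0)) = 1*((1 + 1/7)/7) = 1*((1/7)*(8/7)) = 1*(8/49) = 8/49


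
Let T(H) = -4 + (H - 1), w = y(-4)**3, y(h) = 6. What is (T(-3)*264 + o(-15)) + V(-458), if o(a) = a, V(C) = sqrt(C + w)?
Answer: -2127 + 11*I*sqrt(2) ≈ -2127.0 + 15.556*I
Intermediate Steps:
w = 216 (w = 6**3 = 216)
T(H) = -5 + H (T(H) = -4 + (-1 + H) = -5 + H)
V(C) = sqrt(216 + C) (V(C) = sqrt(C + 216) = sqrt(216 + C))
(T(-3)*264 + o(-15)) + V(-458) = ((-5 - 3)*264 - 15) + sqrt(216 - 458) = (-8*264 - 15) + sqrt(-242) = (-2112 - 15) + 11*I*sqrt(2) = -2127 + 11*I*sqrt(2)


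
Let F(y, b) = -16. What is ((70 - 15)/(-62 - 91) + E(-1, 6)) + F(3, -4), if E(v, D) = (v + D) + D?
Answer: -820/153 ≈ -5.3595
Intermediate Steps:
E(v, D) = v + 2*D (E(v, D) = (D + v) + D = v + 2*D)
((70 - 15)/(-62 - 91) + E(-1, 6)) + F(3, -4) = ((70 - 15)/(-62 - 91) + (-1 + 2*6)) - 16 = (55/(-153) + (-1 + 12)) - 16 = (55*(-1/153) + 11) - 16 = (-55/153 + 11) - 16 = 1628/153 - 16 = -820/153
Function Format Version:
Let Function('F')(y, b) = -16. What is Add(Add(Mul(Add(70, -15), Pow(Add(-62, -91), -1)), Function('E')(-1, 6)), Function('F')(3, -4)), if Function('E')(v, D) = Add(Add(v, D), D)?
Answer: Rational(-820, 153) ≈ -5.3595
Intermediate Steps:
Function('E')(v, D) = Add(v, Mul(2, D)) (Function('E')(v, D) = Add(Add(D, v), D) = Add(v, Mul(2, D)))
Add(Add(Mul(Add(70, -15), Pow(Add(-62, -91), -1)), Function('E')(-1, 6)), Function('F')(3, -4)) = Add(Add(Mul(Add(70, -15), Pow(Add(-62, -91), -1)), Add(-1, Mul(2, 6))), -16) = Add(Add(Mul(55, Pow(-153, -1)), Add(-1, 12)), -16) = Add(Add(Mul(55, Rational(-1, 153)), 11), -16) = Add(Add(Rational(-55, 153), 11), -16) = Add(Rational(1628, 153), -16) = Rational(-820, 153)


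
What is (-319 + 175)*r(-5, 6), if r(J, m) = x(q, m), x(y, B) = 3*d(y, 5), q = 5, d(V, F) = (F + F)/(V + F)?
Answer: -432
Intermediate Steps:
d(V, F) = 2*F/(F + V) (d(V, F) = (2*F)/(F + V) = 2*F/(F + V))
x(y, B) = 30/(5 + y) (x(y, B) = 3*(2*5/(5 + y)) = 3*(10/(5 + y)) = 30/(5 + y))
r(J, m) = 3 (r(J, m) = 30/(5 + 5) = 30/10 = 30*(⅒) = 3)
(-319 + 175)*r(-5, 6) = (-319 + 175)*3 = -144*3 = -432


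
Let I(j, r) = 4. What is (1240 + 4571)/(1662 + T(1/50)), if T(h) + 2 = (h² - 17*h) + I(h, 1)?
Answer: 14527500/4159151 ≈ 3.4929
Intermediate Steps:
T(h) = 2 + h² - 17*h (T(h) = -2 + ((h² - 17*h) + 4) = -2 + (4 + h² - 17*h) = 2 + h² - 17*h)
(1240 + 4571)/(1662 + T(1/50)) = (1240 + 4571)/(1662 + (2 + (1/50)² - 17/50)) = 5811/(1662 + (2 + (1/50)² - 17*1/50)) = 5811/(1662 + (2 + 1/2500 - 17/50)) = 5811/(1662 + 4151/2500) = 5811/(4159151/2500) = 5811*(2500/4159151) = 14527500/4159151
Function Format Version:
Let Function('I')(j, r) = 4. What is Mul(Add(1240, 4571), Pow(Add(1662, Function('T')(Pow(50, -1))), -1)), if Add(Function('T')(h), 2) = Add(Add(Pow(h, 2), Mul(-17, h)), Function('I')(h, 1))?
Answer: Rational(14527500, 4159151) ≈ 3.4929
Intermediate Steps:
Function('T')(h) = Add(2, Pow(h, 2), Mul(-17, h)) (Function('T')(h) = Add(-2, Add(Add(Pow(h, 2), Mul(-17, h)), 4)) = Add(-2, Add(4, Pow(h, 2), Mul(-17, h))) = Add(2, Pow(h, 2), Mul(-17, h)))
Mul(Add(1240, 4571), Pow(Add(1662, Function('T')(Pow(50, -1))), -1)) = Mul(Add(1240, 4571), Pow(Add(1662, Add(2, Pow(Pow(50, -1), 2), Mul(-17, Pow(50, -1)))), -1)) = Mul(5811, Pow(Add(1662, Add(2, Pow(Rational(1, 50), 2), Mul(-17, Rational(1, 50)))), -1)) = Mul(5811, Pow(Add(1662, Add(2, Rational(1, 2500), Rational(-17, 50))), -1)) = Mul(5811, Pow(Add(1662, Rational(4151, 2500)), -1)) = Mul(5811, Pow(Rational(4159151, 2500), -1)) = Mul(5811, Rational(2500, 4159151)) = Rational(14527500, 4159151)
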